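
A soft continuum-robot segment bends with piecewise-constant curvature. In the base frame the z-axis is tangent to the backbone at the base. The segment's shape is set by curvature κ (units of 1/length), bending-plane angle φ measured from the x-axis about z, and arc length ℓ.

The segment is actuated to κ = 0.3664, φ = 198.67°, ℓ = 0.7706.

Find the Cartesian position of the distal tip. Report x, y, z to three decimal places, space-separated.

-0.102 -0.035 0.760

θ = κ·ℓ = 0.3664 × 0.7706 = 0.28235 rad
ρ = (1 − cos θ)/κ = (1 − 0.96040)/0.3664 = 0.10807
z = sin θ / κ = 0.27861/0.3664 = 0.76040
x = ρ cos φ = 0.10807 × cos(198.67°) = -0.10238
y = ρ sin φ = 0.10807 × sin(198.67°) = -0.03459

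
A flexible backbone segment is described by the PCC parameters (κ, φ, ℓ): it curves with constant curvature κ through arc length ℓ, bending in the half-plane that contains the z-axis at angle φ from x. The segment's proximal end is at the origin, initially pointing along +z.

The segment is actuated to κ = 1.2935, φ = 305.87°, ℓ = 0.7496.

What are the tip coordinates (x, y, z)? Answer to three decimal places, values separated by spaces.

θ = κ·ℓ = 1.2935 × 0.7496 = 0.96961 rad
ρ = (1 − cos θ)/κ = (1 − 0.56562)/1.2935 = 0.33582
z = sin θ / κ = 0.82466/1.2935 = 0.63754
x = ρ cos φ = 0.33582 × cos(305.87°) = 0.19677
y = ρ sin φ = 0.33582 × sin(305.87°) = -0.27213

0.197 -0.272 0.638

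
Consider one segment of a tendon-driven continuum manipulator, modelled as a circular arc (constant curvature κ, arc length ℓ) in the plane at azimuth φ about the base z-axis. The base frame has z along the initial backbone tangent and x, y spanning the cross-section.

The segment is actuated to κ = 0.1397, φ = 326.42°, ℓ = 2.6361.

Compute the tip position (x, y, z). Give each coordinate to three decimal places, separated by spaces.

0.400 -0.265 2.577

θ = κ·ℓ = 0.1397 × 2.6361 = 0.36826 rad
ρ = (1 − cos θ)/κ = (1 − 0.93295)/0.1397 = 0.47993
z = sin θ / κ = 0.36000/0.1397 = 2.57692
x = ρ cos φ = 0.47993 × cos(326.42°) = 0.39984
y = ρ sin φ = 0.47993 × sin(326.42°) = -0.26545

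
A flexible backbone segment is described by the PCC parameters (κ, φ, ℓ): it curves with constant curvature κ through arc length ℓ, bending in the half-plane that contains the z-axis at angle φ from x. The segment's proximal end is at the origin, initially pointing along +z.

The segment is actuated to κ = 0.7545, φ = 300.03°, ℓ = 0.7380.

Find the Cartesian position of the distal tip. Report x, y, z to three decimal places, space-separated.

θ = κ·ℓ = 0.7545 × 0.7380 = 0.55682 rad
ρ = (1 − cos θ)/κ = (1 − 0.84894)/0.7545 = 0.20021
z = sin θ / κ = 0.52849/0.7545 = 0.70045
x = ρ cos φ = 0.20021 × cos(300.03°) = 0.10020
y = ρ sin φ = 0.20021 × sin(300.03°) = -0.17334

0.100 -0.173 0.700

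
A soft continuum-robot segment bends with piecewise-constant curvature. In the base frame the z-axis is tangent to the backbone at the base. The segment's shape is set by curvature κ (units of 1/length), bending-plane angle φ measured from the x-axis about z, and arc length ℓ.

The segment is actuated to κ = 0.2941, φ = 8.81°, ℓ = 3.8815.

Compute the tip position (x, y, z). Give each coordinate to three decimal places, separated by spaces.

1.962 0.304 3.092

θ = κ·ℓ = 0.2941 × 3.8815 = 1.14155 rad
ρ = (1 − cos θ)/κ = (1 − 0.41619)/0.2941 = 1.98509
z = sin θ / κ = 0.90928/0.2941 = 3.09174
x = ρ cos φ = 1.98509 × cos(8.81°) = 1.96166
y = ρ sin φ = 1.98509 × sin(8.81°) = 0.30403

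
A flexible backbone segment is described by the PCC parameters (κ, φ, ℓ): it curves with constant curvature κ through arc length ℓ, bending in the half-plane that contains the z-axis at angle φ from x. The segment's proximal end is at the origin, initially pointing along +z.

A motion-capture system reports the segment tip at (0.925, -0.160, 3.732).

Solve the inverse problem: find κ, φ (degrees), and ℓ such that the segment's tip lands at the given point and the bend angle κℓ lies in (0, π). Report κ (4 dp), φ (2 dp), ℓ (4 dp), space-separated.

ρ = √(x²+y²) = √(0.925² + -0.160²) = 0.93874
φ = atan2(y, x) mod 360° = atan2(-0.160, 0.925) = 350.1865°
|p|² = ρ² + z² = 0.93874² + 3.732² = 14.80905
κ = 2ρ / |p|² = 2×0.93874 / 14.80905 = 0.12678
θ = 2·atan2(ρ, z) = 2·atan2(0.93874, 3.732) = 0.49285 rad
ℓ = θ/κ = 0.49285/0.12678 = 3.88748

0.1268 350.19 3.8875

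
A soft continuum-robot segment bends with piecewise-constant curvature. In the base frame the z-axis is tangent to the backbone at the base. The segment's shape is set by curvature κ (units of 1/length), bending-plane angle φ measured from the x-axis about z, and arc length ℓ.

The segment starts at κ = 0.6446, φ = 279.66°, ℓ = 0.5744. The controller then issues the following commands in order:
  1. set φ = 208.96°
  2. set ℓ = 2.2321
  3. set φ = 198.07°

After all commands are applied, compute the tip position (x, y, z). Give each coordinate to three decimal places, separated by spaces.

initial: κ=0.6446, φ=279.66°, ℓ=0.5744
cmd 1: set φ=208.96° → (κ,φ,ℓ)=(0.6446,208.96°,0.5744) → tip=(-0.0920,-0.0509,0.5614)
cmd 2: set ℓ=2.2321 → (κ,φ,ℓ)=(0.6446,208.96°,2.2321) → tip=(-1.1787,-0.6523,1.5379)
cmd 3: set φ=198.07° → (κ,φ,ℓ)=(0.6446,198.07°,2.2321) → tip=(-1.2807,-0.4179,1.5379)

-1.281 -0.418 1.538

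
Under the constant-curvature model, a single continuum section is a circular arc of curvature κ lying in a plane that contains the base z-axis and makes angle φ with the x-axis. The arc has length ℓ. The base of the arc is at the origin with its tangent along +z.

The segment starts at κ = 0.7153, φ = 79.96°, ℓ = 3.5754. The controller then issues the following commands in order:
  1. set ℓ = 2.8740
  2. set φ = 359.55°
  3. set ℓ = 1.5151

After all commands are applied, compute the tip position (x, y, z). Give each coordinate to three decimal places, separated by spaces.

initial: κ=0.7153, φ=79.96°, ℓ=3.5754
cmd 1: set ℓ=2.8740 → (κ,φ,ℓ)=(0.7153,79.96°,2.8740) → tip=(0.3573,2.0184,1.2368)
cmd 2: set φ=359.55° → (κ,φ,ℓ)=(0.7153,359.55°,2.8740) → tip=(2.0497,-0.0161,1.2368)
cmd 3: set ℓ=1.5151 → (κ,φ,ℓ)=(0.7153,359.55°,1.5151) → tip=(0.7437,-0.0058,1.2355)

0.744 -0.006 1.235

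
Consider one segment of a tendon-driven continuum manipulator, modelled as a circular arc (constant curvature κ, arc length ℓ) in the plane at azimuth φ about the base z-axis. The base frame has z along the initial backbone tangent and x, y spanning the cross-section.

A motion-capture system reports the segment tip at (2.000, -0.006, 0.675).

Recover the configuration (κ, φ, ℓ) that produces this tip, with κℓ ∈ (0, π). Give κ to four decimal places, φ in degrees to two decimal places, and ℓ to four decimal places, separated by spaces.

ρ = √(x²+y²) = √(2.000² + -0.006²) = 2.00001
φ = atan2(y, x) mod 360° = atan2(-0.006, 2.000) = 359.8281°
|p|² = ρ² + z² = 2.00001² + 0.675² = 4.45566
κ = 2ρ / |p|² = 2×2.00001 / 4.45566 = 0.89774
θ = 2·atan2(ρ, z) = 2·atan2(2.00001, 0.675) = 2.49060 rad
ℓ = θ/κ = 2.49060/0.89774 = 2.77431

0.8977 359.83 2.7743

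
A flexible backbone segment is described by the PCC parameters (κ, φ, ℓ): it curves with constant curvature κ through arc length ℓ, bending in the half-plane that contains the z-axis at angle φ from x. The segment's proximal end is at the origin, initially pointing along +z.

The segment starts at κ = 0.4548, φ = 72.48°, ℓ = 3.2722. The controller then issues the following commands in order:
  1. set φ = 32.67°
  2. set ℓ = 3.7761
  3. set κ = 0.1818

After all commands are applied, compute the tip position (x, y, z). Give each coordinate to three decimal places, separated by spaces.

1.049 0.673 3.486

initial: κ=0.4548, φ=72.48°, ℓ=3.2722
cmd 1: set φ=32.67° → (κ,φ,ℓ)=(0.4548,32.67°,3.2722) → tip=(1.6982,1.0890,2.1913)
cmd 2: set ℓ=3.7761 → (κ,φ,ℓ)=(0.4548,32.67°,3.7761) → tip=(2.1212,1.3602,2.1752)
cmd 3: set κ=0.1818 → (κ,φ,ℓ)=(0.1818,32.67°,3.7761) → tip=(1.0489,0.6726,3.4864)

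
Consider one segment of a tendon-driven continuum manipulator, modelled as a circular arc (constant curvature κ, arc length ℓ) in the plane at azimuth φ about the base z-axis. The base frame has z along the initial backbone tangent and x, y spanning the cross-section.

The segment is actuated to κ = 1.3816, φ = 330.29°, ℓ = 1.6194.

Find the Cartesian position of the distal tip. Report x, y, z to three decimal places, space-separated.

1.017 -0.581 0.569

θ = κ·ℓ = 1.3816 × 1.6194 = 2.23736 rad
ρ = (1 − cos θ)/κ = (1 − -0.61829)/1.3816 = 1.17132
z = sin θ / κ = 0.78595/1.3816 = 0.56887
x = ρ cos φ = 1.17132 × cos(330.29°) = 1.01734
y = ρ sin φ = 1.17132 × sin(330.29°) = -0.58052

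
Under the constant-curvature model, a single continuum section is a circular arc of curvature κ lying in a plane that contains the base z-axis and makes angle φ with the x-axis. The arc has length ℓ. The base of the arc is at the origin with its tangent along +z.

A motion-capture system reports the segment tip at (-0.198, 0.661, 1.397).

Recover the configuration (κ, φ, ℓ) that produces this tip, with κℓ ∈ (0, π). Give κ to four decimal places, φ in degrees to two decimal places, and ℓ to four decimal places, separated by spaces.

0.5684 106.68 1.6141

ρ = √(x²+y²) = √(-0.198² + 0.661²) = 0.69002
φ = atan2(y, x) mod 360° = atan2(0.661, -0.198) = 106.6754°
|p|² = ρ² + z² = 0.69002² + 1.397² = 2.42773
κ = 2ρ / |p|² = 2×0.69002 / 2.42773 = 0.56845
θ = 2·atan2(ρ, z) = 2·atan2(0.69002, 1.397) = 0.91756 rad
ℓ = θ/κ = 0.91756/0.56845 = 1.61415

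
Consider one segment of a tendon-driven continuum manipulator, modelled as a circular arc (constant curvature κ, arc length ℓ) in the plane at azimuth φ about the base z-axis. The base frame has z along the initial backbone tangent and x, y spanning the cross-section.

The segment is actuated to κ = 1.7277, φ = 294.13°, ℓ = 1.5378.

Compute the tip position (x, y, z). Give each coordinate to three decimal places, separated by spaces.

0.446 -0.996 0.270

θ = κ·ℓ = 1.7277 × 1.5378 = 2.65686 rad
ρ = (1 − cos θ)/κ = (1 − -0.88480)/1.7277 = 1.09093
z = sin θ / κ = 0.46597/1.7277 = 0.26971
x = ρ cos φ = 1.09093 × cos(294.13°) = 0.44598
y = ρ sin φ = 1.09093 × sin(294.13°) = -0.99560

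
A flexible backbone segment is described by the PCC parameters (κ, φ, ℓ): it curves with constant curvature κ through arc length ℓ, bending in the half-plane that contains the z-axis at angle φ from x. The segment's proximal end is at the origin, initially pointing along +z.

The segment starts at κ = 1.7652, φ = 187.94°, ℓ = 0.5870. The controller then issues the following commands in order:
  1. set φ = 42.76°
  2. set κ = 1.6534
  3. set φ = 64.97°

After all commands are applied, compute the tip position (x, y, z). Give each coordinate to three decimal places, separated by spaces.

initial: κ=1.7652, φ=187.94°, ℓ=0.5870
cmd 1: set φ=42.76° → (κ,φ,ℓ)=(1.7652,42.76°,0.5870) → tip=(0.2040,0.1886,0.4875)
cmd 2: set κ=1.6534 → (κ,φ,ℓ)=(1.6534,42.76°,0.5870) → tip=(0.1932,0.1787,0.4991)
cmd 3: set φ=64.97° → (κ,φ,ℓ)=(1.6534,64.97°,0.5870) → tip=(0.1114,0.2385,0.4991)

0.111 0.238 0.499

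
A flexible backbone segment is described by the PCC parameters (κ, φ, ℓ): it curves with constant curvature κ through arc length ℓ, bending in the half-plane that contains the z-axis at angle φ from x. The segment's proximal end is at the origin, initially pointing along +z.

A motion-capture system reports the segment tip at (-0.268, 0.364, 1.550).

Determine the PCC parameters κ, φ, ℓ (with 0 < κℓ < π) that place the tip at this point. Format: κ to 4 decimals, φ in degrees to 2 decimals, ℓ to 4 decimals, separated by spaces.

0.3468 126.36 1.6364

ρ = √(x²+y²) = √(-0.268² + 0.364²) = 0.45202
φ = atan2(y, x) mod 360° = atan2(0.364, -0.268) = 126.3629°
|p|² = ρ² + z² = 0.45202² + 1.550² = 2.60682
κ = 2ρ / |p|² = 2×0.45202 / 2.60682 = 0.34680
θ = 2·atan2(ρ, z) = 2·atan2(0.45202, 1.550) = 0.56751 rad
ℓ = θ/κ = 0.56751/0.34680 = 1.63644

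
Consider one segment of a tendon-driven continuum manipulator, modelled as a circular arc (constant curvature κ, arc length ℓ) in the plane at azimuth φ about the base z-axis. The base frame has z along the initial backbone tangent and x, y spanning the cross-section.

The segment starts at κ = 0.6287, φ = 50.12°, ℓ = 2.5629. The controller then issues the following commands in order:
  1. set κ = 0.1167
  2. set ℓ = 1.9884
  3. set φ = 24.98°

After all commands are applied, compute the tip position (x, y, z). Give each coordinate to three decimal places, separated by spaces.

initial: κ=0.6287, φ=50.12°, ℓ=2.5629
cmd 1: set κ=0.1167 → (κ,φ,ℓ)=(0.1167,50.12°,2.5629) → tip=(0.2439,0.2919,2.5249)
cmd 2: set ℓ=1.9884 → (κ,φ,ℓ)=(0.1167,50.12°,1.9884) → tip=(0.1473,0.1762,1.9706)
cmd 3: set φ=24.98° → (κ,φ,ℓ)=(0.1167,24.98°,1.9884) → tip=(0.2082,0.0970,1.9706)

0.208 0.097 1.971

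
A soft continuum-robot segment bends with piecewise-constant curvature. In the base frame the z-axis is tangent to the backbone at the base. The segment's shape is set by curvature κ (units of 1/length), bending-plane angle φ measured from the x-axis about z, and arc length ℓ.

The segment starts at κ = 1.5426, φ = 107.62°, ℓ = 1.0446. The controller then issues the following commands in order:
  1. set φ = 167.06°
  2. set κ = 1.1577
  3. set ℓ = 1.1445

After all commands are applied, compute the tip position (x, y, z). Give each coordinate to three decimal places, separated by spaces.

-0.637 0.146 0.838

initial: κ=1.5426, φ=107.62°, ℓ=1.0446
cmd 1: set φ=167.06° → (κ,φ,ℓ)=(1.5426,167.06°,1.0446) → tip=(-0.6574,0.1511,0.6477)
cmd 2: set κ=1.1577 → (κ,φ,ℓ)=(1.1577,167.06°,1.0446) → tip=(-0.5441,0.1250,0.8080)
cmd 3: set ℓ=1.1445 → (κ,φ,ℓ)=(1.1577,167.06°,1.1445) → tip=(-0.6370,0.1464,0.8378)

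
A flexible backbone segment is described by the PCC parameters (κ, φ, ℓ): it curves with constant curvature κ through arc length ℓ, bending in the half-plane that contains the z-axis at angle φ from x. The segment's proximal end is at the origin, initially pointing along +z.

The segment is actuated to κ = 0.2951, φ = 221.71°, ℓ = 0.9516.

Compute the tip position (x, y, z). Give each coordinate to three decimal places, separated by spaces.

-0.099 -0.088 0.939

θ = κ·ℓ = 0.2951 × 0.9516 = 0.28082 rad
ρ = (1 − cos θ)/κ = (1 − 0.96083)/0.2951 = 0.13274
z = sin θ / κ = 0.27714/0.2951 = 0.93914
x = ρ cos φ = 0.13274 × cos(221.71°) = -0.09909
y = ρ sin φ = 0.13274 × sin(221.71°) = -0.08832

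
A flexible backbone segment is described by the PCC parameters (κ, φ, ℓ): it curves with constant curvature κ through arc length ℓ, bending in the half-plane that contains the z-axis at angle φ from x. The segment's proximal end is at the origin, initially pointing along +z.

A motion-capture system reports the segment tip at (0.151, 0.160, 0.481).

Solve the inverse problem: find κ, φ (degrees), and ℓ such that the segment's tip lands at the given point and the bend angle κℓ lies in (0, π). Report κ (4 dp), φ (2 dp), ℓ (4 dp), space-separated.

ρ = √(x²+y²) = √(0.151² + 0.160²) = 0.22000
φ = atan2(y, x) mod 360° = atan2(0.160, 0.151) = 46.6576°
|p|² = ρ² + z² = 0.22000² + 0.481² = 0.27976
κ = 2ρ / |p|² = 2×0.22000 / 0.27976 = 1.57278
θ = 2·atan2(ρ, z) = 2·atan2(0.22000, 0.481) = 0.85796 rad
ℓ = θ/κ = 0.85796/1.57278 = 0.54550

1.5728 46.66 0.5455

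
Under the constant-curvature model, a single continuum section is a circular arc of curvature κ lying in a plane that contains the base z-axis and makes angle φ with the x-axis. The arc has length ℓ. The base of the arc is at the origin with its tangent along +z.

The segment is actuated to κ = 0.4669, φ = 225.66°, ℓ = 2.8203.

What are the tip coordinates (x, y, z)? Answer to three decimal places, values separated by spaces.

-1.121 -1.147 2.073

θ = κ·ℓ = 0.4669 × 2.8203 = 1.31680 rad
ρ = (1 − cos θ)/κ = (1 − 0.25128)/0.4669 = 1.60361
z = sin θ / κ = 0.96792/0.4669 = 2.07307
x = ρ cos φ = 1.60361 × cos(225.66°) = -1.12078
y = ρ sin φ = 1.60361 × sin(225.66°) = -1.14691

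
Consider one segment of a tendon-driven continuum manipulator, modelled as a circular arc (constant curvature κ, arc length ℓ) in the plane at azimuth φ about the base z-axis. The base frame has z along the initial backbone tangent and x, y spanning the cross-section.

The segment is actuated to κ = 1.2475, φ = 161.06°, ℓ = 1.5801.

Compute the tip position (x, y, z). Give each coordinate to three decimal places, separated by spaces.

θ = κ·ℓ = 1.2475 × 1.5801 = 1.97117 rad
ρ = (1 − cos θ)/κ = (1 − -0.38977)/1.2475 = 1.11404
z = sin θ / κ = 0.92091/1.2475 = 0.73821
x = ρ cos φ = 1.11404 × cos(161.06°) = -1.05373
y = ρ sin φ = 1.11404 × sin(161.06°) = 0.36159

-1.054 0.362 0.738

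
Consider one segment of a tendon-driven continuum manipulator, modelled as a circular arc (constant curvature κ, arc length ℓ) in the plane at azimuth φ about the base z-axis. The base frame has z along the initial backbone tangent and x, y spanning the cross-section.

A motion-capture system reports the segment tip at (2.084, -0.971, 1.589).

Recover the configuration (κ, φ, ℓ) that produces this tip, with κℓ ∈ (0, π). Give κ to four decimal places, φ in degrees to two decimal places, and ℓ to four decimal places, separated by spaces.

0.5887 335.02 3.2820

ρ = √(x²+y²) = √(2.084² + -0.971²) = 2.29911
φ = atan2(y, x) mod 360° = atan2(-0.971, 2.084) = 335.0177°
|p|² = ρ² + z² = 2.29911² + 1.589² = 7.81082
κ = 2ρ / |p|² = 2×2.29911 / 7.81082 = 0.58870
θ = 2·atan2(ρ, z) = 2·atan2(2.29911, 1.589) = 1.93209 rad
ℓ = θ/κ = 1.93209/0.58870 = 3.28196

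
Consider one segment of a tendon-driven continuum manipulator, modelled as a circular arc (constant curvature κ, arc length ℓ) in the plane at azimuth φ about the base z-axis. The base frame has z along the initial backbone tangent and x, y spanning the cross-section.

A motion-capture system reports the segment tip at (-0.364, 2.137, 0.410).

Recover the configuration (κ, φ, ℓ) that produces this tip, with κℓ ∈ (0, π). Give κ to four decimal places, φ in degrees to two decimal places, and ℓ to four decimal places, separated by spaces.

0.8907 99.67 3.1072

ρ = √(x²+y²) = √(-0.364² + 2.137²) = 2.16778
φ = atan2(y, x) mod 360° = atan2(2.137, -0.364) = 99.6665°
|p|² = ρ² + z² = 2.16778² + 0.410² = 4.86737
κ = 2ρ / |p|² = 2×2.16778 / 4.86737 = 0.89074
θ = 2·atan2(ρ, z) = 2·atan2(2.16778, 0.410) = 2.76774 rad
ℓ = θ/κ = 2.76774/0.89074 = 3.10724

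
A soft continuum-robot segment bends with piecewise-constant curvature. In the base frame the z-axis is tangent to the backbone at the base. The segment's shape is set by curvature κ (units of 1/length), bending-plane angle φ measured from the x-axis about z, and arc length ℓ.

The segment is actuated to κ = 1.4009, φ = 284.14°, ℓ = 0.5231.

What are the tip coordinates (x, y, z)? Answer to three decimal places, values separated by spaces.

0.045 -0.178 0.478

θ = κ·ℓ = 1.4009 × 0.5231 = 0.73281 rad
ρ = (1 − cos θ)/κ = (1 − 0.74330)/1.4009 = 0.18324
z = sin θ / κ = 0.66896/1.4009 = 0.47752
x = ρ cos φ = 0.18324 × cos(284.14°) = 0.04476
y = ρ sin φ = 0.18324 × sin(284.14°) = -0.17769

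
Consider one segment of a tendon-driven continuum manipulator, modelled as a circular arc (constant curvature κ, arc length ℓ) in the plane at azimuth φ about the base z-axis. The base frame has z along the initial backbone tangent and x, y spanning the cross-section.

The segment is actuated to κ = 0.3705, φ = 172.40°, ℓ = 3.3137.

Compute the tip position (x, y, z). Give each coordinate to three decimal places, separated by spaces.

θ = κ·ℓ = 0.3705 × 3.3137 = 1.22773 rad
ρ = (1 − cos θ)/κ = (1 − 0.33638)/0.3705 = 1.79115
z = sin θ / κ = 0.94173/0.3705 = 2.54177
x = ρ cos φ = 1.79115 × cos(172.40°) = -1.77541
y = ρ sin φ = 1.79115 × sin(172.40°) = 0.23689

-1.775 0.237 2.542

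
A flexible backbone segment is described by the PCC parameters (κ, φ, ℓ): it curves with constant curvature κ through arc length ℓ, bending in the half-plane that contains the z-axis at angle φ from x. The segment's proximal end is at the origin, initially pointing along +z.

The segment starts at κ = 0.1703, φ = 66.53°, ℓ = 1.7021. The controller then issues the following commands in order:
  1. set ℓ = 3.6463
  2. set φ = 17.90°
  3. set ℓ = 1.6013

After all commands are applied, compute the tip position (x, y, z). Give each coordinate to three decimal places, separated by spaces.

0.206 0.067 1.582

initial: κ=0.1703, φ=66.53°, ℓ=1.7021
cmd 1: set ℓ=3.6463 → (κ,φ,ℓ)=(0.1703,66.53°,3.6463) → tip=(0.4366,1.0055,3.4164)
cmd 2: set φ=17.90° → (κ,φ,ℓ)=(0.1703,17.90°,3.6463) → tip=(1.0431,0.3369,3.4164)
cmd 3: set ℓ=1.6013 → (κ,φ,ℓ)=(0.1703,17.90°,1.6013) → tip=(0.2065,0.0667,1.5815)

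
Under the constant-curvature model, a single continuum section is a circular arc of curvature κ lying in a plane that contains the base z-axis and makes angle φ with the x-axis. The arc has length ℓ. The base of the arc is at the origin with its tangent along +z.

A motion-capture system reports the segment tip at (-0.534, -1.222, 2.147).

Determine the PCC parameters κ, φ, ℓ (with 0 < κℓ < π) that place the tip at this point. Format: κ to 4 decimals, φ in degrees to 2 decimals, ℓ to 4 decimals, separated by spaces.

ρ = √(x²+y²) = √(-0.534² + -1.222²) = 1.33358
φ = atan2(y, x) mod 360° = atan2(-1.222, -0.534) = 246.3952°
|p|² = ρ² + z² = 1.33358² + 2.147² = 6.38805
κ = 2ρ / |p|² = 2×1.33358 / 6.38805 = 0.41752
θ = 2·atan2(ρ, z) = 2·atan2(1.33358, 2.147) = 1.11163 rad
ℓ = θ/κ = 1.11163/0.41752 = 2.66244

0.4175 246.40 2.6624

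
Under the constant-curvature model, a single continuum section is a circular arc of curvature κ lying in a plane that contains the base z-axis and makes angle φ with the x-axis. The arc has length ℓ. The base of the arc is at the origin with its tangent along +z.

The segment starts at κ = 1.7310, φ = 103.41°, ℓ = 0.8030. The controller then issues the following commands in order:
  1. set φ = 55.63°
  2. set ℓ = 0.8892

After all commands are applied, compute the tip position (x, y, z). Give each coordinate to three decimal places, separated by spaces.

0.316 0.462 0.577

initial: κ=1.7310, φ=103.41°, ℓ=0.8030
cmd 1: set φ=55.63° → (κ,φ,ℓ)=(1.7310,55.63°,0.8030) → tip=(0.2675,0.3911,0.5683)
cmd 2: set ℓ=0.8892 → (κ,φ,ℓ)=(1.7310,55.63°,0.8892) → tip=(0.3158,0.4618,0.5774)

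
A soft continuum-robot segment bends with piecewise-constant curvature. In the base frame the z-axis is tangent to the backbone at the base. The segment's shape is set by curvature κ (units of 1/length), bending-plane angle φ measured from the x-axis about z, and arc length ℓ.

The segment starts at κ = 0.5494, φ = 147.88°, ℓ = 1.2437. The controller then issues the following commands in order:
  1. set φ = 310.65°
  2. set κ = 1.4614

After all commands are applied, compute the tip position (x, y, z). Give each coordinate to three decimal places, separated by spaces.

0.555 -0.646 0.664

initial: κ=0.5494, φ=147.88°, ℓ=1.2437
cmd 1: set φ=310.65° → (κ,φ,ℓ)=(0.5494,310.65°,1.2437) → tip=(0.2662,-0.3100,1.1492)
cmd 2: set κ=1.4614 → (κ,φ,ℓ)=(1.4614,310.65°,1.2437) → tip=(0.5546,-0.6460,0.6636)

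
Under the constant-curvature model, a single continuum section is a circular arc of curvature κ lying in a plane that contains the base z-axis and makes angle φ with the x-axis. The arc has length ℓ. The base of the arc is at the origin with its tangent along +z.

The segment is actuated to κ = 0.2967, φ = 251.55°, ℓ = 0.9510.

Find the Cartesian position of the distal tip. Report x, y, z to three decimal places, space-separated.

θ = κ·ℓ = 0.2967 × 0.9510 = 0.28216 rad
ρ = (1 − cos θ)/κ = (1 − 0.96046)/0.2967 = 0.13328
z = sin θ / κ = 0.27843/0.2967 = 0.93843
x = ρ cos φ = 0.13328 × cos(251.55°) = -0.04218
y = ρ sin φ = 0.13328 × sin(251.55°) = -0.12643

-0.042 -0.126 0.938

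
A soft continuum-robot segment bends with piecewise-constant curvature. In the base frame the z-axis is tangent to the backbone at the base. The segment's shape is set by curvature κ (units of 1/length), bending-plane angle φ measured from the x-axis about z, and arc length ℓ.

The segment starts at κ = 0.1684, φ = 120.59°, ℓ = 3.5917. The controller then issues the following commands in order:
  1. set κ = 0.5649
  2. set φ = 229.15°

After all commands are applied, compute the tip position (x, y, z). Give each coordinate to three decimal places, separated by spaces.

initial: κ=0.1684, φ=120.59°, ℓ=3.5917
cmd 1: set κ=0.5649 → (κ,φ,ℓ)=(0.5649,120.59°,3.5917) → tip=(-1.2993,2.1979,1.5877)
cmd 2: set φ=229.15° → (κ,φ,ℓ)=(0.5649,229.15°,3.5917) → tip=(-1.6700,-1.9313,1.5877)

-1.670 -1.931 1.588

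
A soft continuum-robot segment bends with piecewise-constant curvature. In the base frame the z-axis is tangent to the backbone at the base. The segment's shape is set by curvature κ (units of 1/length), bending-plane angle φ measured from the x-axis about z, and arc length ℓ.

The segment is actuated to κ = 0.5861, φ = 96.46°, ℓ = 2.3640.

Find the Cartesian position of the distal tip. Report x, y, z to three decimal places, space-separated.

θ = κ·ℓ = 0.5861 × 2.3640 = 1.38554 rad
ρ = (1 − cos θ)/κ = (1 − 0.18420)/0.5861 = 1.39192
z = sin θ / κ = 0.98289/0.5861 = 1.67700
x = ρ cos φ = 1.39192 × cos(96.46°) = -0.15660
y = ρ sin φ = 1.39192 × sin(96.46°) = 1.38308

-0.157 1.383 1.677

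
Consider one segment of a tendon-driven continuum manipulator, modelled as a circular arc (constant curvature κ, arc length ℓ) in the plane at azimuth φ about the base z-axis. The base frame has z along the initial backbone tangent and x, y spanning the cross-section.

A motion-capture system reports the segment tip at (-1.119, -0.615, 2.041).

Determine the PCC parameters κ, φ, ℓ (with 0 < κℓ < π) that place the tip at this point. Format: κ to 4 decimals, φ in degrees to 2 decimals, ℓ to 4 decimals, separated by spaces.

0.4406 208.79 2.5376

ρ = √(x²+y²) = √(-1.119² + -0.615²) = 1.27687
φ = atan2(y, x) mod 360° = atan2(-0.615, -1.119) = 208.7931°
|p|² = ρ² + z² = 1.27687² + 2.041² = 5.79607
κ = 2ρ / |p|² = 2×1.27687 / 5.79607 = 0.44060
θ = 2·atan2(ρ, z) = 2·atan2(1.27687, 2.041) = 1.11807 rad
ℓ = θ/κ = 1.11807/0.44060 = 2.53763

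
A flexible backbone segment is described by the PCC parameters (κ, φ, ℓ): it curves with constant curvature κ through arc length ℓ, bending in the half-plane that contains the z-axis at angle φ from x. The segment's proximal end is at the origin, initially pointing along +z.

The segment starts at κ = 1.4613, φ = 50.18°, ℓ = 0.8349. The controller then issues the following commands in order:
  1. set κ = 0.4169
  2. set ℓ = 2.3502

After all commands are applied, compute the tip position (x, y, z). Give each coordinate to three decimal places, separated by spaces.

0.680 0.816 1.992

initial: κ=1.4613, φ=50.18°, ℓ=0.8349
cmd 1: set κ=0.4169 → (κ,φ,ℓ)=(0.4169,50.18°,0.8349) → tip=(0.0921,0.1105,0.8181)
cmd 2: set ℓ=2.3502 → (κ,φ,ℓ)=(0.4169,50.18°,2.3502) → tip=(0.6802,0.8158,1.9918)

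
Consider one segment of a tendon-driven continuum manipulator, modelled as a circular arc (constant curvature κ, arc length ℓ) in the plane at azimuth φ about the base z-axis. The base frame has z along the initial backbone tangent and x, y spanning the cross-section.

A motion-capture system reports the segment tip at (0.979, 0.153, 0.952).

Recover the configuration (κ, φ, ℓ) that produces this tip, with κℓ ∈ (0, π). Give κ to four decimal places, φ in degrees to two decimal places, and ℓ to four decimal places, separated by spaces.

ρ = √(x²+y²) = √(0.979² + 0.153²) = 0.99088
φ = atan2(y, x) mod 360° = atan2(0.153, 0.979) = 8.8824°
|p|² = ρ² + z² = 0.99088² + 0.952² = 1.88815
κ = 2ρ / |p|² = 2×0.99088 / 1.88815 = 1.04958
θ = 2·atan2(ρ, z) = 2·atan2(0.99088, 0.952) = 1.61082 rad
ℓ = θ/κ = 1.61082/1.04958 = 1.53473

1.0496 8.88 1.5347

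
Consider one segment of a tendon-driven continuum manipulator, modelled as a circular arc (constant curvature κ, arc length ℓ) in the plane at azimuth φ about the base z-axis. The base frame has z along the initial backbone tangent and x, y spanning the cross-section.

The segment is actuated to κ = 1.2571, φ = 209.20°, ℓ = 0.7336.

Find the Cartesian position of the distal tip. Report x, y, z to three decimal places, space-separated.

θ = κ·ℓ = 1.2571 × 0.7336 = 0.92221 rad
ρ = (1 − cos θ)/κ = (1 − 0.60406)/1.2571 = 0.31496
z = sin θ / κ = 0.79694/1.2571 = 0.63395
x = ρ cos φ = 0.31496 × cos(209.20°) = -0.27494
y = ρ sin φ = 0.31496 × sin(209.20°) = -0.15366

-0.275 -0.154 0.634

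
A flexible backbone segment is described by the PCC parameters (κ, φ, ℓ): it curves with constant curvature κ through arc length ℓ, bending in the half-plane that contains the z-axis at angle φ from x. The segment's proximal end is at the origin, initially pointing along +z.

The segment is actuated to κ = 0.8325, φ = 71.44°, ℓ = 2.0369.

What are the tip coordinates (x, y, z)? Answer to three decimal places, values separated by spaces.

0.430 1.281 1.192

θ = κ·ℓ = 0.8325 × 2.0369 = 1.69572 rad
ρ = (1 − cos θ)/κ = (1 − -0.12460)/0.8325 = 1.35087
z = sin θ / κ = 0.99221/0.8325 = 1.19184
x = ρ cos φ = 1.35087 × cos(71.44°) = 0.42998
y = ρ sin φ = 1.35087 × sin(71.44°) = 1.28061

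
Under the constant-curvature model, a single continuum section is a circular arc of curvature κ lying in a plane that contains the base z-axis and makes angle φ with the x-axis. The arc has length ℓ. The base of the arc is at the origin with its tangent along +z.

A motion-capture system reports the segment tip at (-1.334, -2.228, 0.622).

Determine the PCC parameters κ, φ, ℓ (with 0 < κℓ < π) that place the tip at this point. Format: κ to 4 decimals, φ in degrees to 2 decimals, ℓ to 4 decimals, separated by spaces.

ρ = √(x²+y²) = √(-1.334² + -2.228²) = 2.59683
φ = atan2(y, x) mod 360° = atan2(-2.228, -1.334) = 239.0892°
|p|² = ρ² + z² = 2.59683² + 0.622² = 7.13042
κ = 2ρ / |p|² = 2×2.59683 / 7.13042 = 0.72838
θ = 2·atan2(ρ, z) = 2·atan2(2.59683, 0.622) = 2.67141 rad
ℓ = θ/κ = 2.67141/0.72838 = 3.66759

0.7284 239.09 3.6676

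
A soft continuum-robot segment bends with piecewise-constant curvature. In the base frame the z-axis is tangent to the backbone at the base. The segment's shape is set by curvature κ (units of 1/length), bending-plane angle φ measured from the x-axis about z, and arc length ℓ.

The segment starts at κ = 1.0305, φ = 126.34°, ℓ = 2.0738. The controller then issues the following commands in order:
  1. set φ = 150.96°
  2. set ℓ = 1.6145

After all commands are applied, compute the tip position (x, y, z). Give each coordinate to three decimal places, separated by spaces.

initial: κ=1.0305, φ=126.34°, ℓ=2.0738
cmd 1: set φ=150.96° → (κ,φ,ℓ)=(1.0305,150.96°,2.0738) → tip=(-1.3036,0.7238,0.8189)
cmd 2: set ℓ=1.6145 → (κ,φ,ℓ)=(1.0305,150.96°,1.6145) → tip=(-0.9271,0.5148,0.9662)

-0.927 0.515 0.966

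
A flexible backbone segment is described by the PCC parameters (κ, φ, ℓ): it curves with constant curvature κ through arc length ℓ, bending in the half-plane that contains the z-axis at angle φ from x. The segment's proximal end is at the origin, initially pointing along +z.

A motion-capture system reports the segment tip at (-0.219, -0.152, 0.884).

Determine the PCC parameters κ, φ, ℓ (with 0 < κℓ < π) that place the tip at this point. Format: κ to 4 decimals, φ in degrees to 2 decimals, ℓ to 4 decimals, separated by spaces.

ρ = √(x²+y²) = √(-0.219² + -0.152²) = 0.26658
φ = atan2(y, x) mod 360° = atan2(-0.152, -0.219) = 214.7631°
|p|² = ρ² + z² = 0.26658² + 0.884² = 0.85252
κ = 2ρ / |p|² = 2×0.26658 / 0.85252 = 0.62539
θ = 2·atan2(ρ, z) = 2·atan2(0.26658, 0.884) = 0.58578 rad
ℓ = θ/κ = 0.58578/0.62539 = 0.93665

0.6254 214.76 0.9367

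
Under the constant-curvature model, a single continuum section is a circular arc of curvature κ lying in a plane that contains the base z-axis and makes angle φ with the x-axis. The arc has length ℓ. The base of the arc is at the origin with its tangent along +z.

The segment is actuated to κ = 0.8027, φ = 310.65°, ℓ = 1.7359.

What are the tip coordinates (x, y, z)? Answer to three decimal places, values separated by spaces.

0.668 -0.778 1.226

θ = κ·ℓ = 0.8027 × 1.7359 = 1.39341 rad
ρ = (1 − cos θ)/κ = (1 − 0.17646)/0.8027 = 1.02596
z = sin θ / κ = 0.98431/0.8027 = 1.22625
x = ρ cos φ = 1.02596 × cos(310.65°) = 0.66835
y = ρ sin φ = 1.02596 × sin(310.65°) = -0.77840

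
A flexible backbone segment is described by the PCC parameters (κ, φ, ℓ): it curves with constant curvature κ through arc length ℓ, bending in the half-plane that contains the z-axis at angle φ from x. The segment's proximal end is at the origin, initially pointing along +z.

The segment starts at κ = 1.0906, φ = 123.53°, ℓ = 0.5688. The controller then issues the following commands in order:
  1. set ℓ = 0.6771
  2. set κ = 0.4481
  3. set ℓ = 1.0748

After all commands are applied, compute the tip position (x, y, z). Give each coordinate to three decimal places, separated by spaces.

initial: κ=1.0906, φ=123.53°, ℓ=0.5688
cmd 1: set ℓ=0.6771 → (κ,φ,ℓ)=(1.0906,123.53°,0.6771) → tip=(-0.1319,0.1991,0.6172)
cmd 2: set κ=0.4481 → (κ,φ,ℓ)=(0.4481,123.53°,0.6771) → tip=(-0.0563,0.0850,0.6668)
cmd 3: set ℓ=1.0748 → (κ,φ,ℓ)=(0.4481,123.53°,1.0748) → tip=(-0.1402,0.2116,1.0337)

-0.140 0.212 1.034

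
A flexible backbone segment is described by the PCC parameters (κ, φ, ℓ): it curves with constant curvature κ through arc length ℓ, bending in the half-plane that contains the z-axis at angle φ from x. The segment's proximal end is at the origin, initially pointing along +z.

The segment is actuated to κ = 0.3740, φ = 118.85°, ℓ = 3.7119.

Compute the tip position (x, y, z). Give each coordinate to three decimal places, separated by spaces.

-1.056 1.917 2.629

θ = κ·ℓ = 0.3740 × 3.7119 = 1.38825 rad
ρ = (1 − cos θ)/κ = (1 − 0.18153)/0.3740 = 2.18841
z = sin θ / κ = 0.98338/0.3740 = 2.62937
x = ρ cos φ = 2.18841 × cos(118.85°) = -1.05595
y = ρ sin φ = 2.18841 × sin(118.85°) = 1.91680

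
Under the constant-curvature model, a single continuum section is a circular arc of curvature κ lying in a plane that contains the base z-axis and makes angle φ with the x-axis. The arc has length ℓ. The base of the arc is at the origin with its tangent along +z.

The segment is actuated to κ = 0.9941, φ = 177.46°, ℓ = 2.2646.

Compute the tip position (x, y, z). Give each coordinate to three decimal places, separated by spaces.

θ = κ·ℓ = 0.9941 × 2.2646 = 2.25124 rad
ρ = (1 − cos θ)/κ = (1 − -0.62914)/0.9941 = 1.63881
z = sin θ / κ = 0.77729/0.9941 = 0.78191
x = ρ cos φ = 1.63881 × cos(177.46°) = -1.63720
y = ρ sin φ = 1.63881 × sin(177.46°) = 0.07263

-1.637 0.073 0.782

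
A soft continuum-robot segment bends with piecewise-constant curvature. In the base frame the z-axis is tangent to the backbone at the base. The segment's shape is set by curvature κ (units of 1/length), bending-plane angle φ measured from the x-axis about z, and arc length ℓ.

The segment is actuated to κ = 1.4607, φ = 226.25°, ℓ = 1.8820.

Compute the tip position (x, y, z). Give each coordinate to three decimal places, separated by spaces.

θ = κ·ℓ = 1.4607 × 1.8820 = 2.74904 rad
ρ = (1 − cos θ)/κ = (1 − -0.92393)/1.4607 = 1.31713
z = sin θ / κ = 0.38255/1.4607 = 0.26190
x = ρ cos φ = 1.31713 × cos(226.25°) = -0.91081
y = ρ sin φ = 1.31713 × sin(226.25°) = -0.95145

-0.911 -0.951 0.262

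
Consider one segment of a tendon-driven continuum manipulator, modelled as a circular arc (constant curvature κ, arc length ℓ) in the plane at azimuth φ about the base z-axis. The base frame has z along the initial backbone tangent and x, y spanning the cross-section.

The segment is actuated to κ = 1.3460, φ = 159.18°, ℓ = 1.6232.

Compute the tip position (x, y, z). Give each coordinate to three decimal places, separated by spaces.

θ = κ·ℓ = 1.3460 × 1.6232 = 2.18483 rad
ρ = (1 − cos θ)/κ = (1 − -0.57617)/1.3460 = 1.17100
z = sin θ / κ = 0.81733/1.3460 = 0.60723
x = ρ cos φ = 1.17100 × cos(159.18°) = -1.09454
y = ρ sin φ = 1.17100 × sin(159.18°) = 0.41621

-1.095 0.416 0.607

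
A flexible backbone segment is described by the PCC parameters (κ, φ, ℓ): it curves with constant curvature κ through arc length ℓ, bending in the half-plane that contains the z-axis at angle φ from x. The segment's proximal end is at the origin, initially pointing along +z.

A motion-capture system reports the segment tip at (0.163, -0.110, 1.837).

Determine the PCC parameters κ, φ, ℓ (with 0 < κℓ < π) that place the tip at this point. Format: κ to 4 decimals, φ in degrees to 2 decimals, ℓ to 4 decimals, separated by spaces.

ρ = √(x²+y²) = √(0.163² + -0.110²) = 0.19664
φ = atan2(y, x) mod 360° = atan2(-0.110, 0.163) = 325.9867°
|p|² = ρ² + z² = 0.19664² + 1.837² = 3.41324
κ = 2ρ / |p|² = 2×0.19664 / 3.41324 = 0.11522
θ = 2·atan2(ρ, z) = 2·atan2(0.19664, 1.837) = 0.21328 rad
ℓ = θ/κ = 0.21328/0.11522 = 1.85100

0.1152 325.99 1.8510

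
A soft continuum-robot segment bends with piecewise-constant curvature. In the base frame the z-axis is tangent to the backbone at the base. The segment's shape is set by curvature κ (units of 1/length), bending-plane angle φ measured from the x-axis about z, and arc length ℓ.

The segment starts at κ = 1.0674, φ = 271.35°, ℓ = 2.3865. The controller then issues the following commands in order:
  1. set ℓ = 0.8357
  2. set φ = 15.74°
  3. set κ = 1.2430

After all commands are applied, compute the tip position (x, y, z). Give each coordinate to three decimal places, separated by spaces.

0.382 0.108 0.693

initial: κ=1.0674, φ=271.35°, ℓ=2.3865
cmd 1: set ℓ=0.8357 → (κ,φ,ℓ)=(1.0674,271.35°,0.8357) → tip=(0.0082,-0.3486,0.7292)
cmd 2: set φ=15.74° → (κ,φ,ℓ)=(1.0674,15.74°,0.8357) → tip=(0.3356,0.0946,0.7292)
cmd 3: set κ=1.2430 → (κ,φ,ℓ)=(1.2430,15.74°,0.8357) → tip=(0.3815,0.1075,0.6933)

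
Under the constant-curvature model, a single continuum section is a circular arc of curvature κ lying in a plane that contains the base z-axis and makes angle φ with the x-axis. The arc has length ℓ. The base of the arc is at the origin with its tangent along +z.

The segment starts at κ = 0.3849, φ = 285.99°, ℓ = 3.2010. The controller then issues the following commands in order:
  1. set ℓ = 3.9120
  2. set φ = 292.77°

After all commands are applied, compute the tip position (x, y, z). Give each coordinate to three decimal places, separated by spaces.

0.940 -2.240 2.593

initial: κ=0.3849, φ=285.99°, ℓ=3.2010
cmd 1: set ℓ=3.9120 → (κ,φ,ℓ)=(0.3849,285.99°,3.9120) → tip=(0.6692,-2.3352,2.5926)
cmd 2: set φ=292.77° → (κ,φ,ℓ)=(0.3849,292.77°,3.9120) → tip=(0.9402,-2.2398,2.5926)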